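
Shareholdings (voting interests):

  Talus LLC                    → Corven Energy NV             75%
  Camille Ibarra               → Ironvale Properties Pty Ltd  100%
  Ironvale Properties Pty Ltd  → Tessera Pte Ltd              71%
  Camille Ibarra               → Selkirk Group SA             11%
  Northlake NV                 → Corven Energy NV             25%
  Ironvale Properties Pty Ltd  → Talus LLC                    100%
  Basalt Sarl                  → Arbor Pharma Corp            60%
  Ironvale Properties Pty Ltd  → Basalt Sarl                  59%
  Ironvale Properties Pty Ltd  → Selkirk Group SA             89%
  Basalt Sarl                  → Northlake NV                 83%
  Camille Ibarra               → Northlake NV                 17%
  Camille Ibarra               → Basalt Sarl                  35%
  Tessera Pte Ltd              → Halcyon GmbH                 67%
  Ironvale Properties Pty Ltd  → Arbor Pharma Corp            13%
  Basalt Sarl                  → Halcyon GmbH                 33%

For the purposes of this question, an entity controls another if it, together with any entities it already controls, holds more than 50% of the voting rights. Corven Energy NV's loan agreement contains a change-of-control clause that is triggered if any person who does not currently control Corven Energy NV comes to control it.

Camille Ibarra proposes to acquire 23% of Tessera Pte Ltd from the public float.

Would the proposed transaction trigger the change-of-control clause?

The purchase changes only Camille's holdings, so Camille is the only person who could newly come to control Corven.
Camille holds 100% of Ironvale, so Camille controls Ironvale.
Camille and Ironvale together hold 35% + 59% = 94% of Basalt, so Camille controls Basalt.
Camille and Basalt together hold 17% + 83% = 100% of Northlake, so Camille controls Northlake.
Ironvale holds 100% of Talus, so Camille controls Talus.
Northlake and Talus together hold 25% + 75% = 100% of Corven, so Camille controls Corven.
So Camille already controls Corven before the transaction.
After the purchase, Camille holds 23% of Tessera directly.
Camille controlled Corven already, so this is not a new person acquiring control; every other person's position is unchanged or reduced.
No new person acquires control, so the clause is not triggered.

No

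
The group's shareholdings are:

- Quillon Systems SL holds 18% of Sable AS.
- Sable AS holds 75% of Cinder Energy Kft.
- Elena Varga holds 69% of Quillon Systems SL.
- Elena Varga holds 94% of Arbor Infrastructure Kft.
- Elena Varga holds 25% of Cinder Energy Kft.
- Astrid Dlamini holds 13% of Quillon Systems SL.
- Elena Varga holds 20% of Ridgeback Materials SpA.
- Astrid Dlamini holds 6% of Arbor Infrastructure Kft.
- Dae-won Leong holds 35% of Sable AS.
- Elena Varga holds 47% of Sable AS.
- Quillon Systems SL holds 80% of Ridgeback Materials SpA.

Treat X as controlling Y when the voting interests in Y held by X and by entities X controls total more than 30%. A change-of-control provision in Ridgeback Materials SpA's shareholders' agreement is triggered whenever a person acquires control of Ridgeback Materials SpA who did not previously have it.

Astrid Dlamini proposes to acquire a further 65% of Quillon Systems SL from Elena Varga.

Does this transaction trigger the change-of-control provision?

The purchase adds only to Astrid's holdings (Elena's stake shrinks), so Astrid is the only person who could newly come to control Ridgeback.
Astrid's largest direct stake is 13% in Quillon, which does not meet the threshold, so Astrid controls no company.
Neither Astrid nor any entity Astrid controls holds any voting interest in Ridgeback.
So before the transaction, Astrid does not control Ridgeback.
After the purchase, Astrid's direct stake in Quillon rises to 13% + 65% = 78%, and Elena's stake falls to 4%.
Astrid holds 78% of Quillon, so Astrid controls Quillon.
Quillon holds 80% of Ridgeback, so Astrid controls Ridgeback.
Astrid did not control Ridgeback before and does after, so the clause is triggered.

Yes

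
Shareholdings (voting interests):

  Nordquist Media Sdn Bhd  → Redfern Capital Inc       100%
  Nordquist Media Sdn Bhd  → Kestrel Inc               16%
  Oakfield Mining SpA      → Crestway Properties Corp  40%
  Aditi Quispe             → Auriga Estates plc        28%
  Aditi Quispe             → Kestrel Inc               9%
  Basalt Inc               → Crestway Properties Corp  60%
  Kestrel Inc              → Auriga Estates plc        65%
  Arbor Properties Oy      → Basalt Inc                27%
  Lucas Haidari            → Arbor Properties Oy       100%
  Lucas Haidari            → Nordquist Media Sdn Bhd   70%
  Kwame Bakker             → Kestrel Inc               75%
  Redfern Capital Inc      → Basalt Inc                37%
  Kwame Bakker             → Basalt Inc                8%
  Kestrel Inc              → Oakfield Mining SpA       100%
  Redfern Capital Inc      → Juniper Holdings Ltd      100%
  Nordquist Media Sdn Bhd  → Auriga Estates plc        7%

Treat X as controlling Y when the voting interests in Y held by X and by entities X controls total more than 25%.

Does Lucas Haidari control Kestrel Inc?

Lucas holds 70% of Nordquist, so Lucas controls Nordquist.
Nordquist holds 100% of Redfern, so Lucas controls Redfern.
Lucas holds 100% of Arbor, so Lucas controls Arbor.
Arbor and Redfern together hold 27% + 37% = 64% of Basalt, so Lucas controls Basalt.
Redfern holds 100% of Juniper, so Lucas controls Juniper.
Basalt holds 60% of Crestway, so Lucas controls Crestway.
In Kestrel, Lucas's side holds only 16%, not > 25%.
So Lucas does not control Kestrel.

No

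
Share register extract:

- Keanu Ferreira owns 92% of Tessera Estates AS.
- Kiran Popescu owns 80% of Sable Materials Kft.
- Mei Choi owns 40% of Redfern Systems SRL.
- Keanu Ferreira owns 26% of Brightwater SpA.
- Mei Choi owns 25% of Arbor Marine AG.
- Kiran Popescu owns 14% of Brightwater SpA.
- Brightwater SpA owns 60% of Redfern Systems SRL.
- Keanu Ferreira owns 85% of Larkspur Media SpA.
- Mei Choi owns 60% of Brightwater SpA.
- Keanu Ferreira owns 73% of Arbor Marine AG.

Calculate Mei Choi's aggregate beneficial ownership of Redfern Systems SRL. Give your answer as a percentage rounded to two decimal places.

Mei reaches Redfern along 2 paths.
Direct stake: 40% = 40%.
Via Brightwater: 60% × 60% = 36%.
Total: 40% + 36% = 76%.
Rounded: 76.00%.

76.00%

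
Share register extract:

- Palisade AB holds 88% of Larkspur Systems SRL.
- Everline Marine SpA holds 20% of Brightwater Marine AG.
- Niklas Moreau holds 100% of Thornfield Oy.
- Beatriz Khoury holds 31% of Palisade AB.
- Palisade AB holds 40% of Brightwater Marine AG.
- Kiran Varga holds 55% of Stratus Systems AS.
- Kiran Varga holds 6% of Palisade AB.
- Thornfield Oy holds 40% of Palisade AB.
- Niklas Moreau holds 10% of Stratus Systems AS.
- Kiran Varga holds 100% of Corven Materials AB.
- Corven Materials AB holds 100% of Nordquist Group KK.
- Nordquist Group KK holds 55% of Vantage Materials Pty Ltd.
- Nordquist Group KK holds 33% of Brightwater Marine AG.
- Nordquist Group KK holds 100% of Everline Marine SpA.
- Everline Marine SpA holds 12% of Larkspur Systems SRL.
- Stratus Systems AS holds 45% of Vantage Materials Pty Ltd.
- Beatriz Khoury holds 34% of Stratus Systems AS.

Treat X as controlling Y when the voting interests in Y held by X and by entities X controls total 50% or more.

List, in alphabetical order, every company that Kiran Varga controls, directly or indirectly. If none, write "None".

Brightwater Marine AG, Corven Materials AB, Everline Marine SpA, Nordquist Group KK, Stratus Systems AS, Vantage Materials Pty Ltd

Kiran holds 100% of Corven, so Kiran controls Corven.
Corven holds 100% of Nordquist, so Kiran controls Nordquist.
Kiran holds 55% of Stratus, so Kiran controls Stratus.
Nordquist holds 100% of Everline, so Kiran controls Everline.
Stratus and Nordquist together hold 45% + 55% = 100% of Vantage, so Kiran controls Vantage.
Everline and Nordquist together hold 20% + 33% = 53% of Brightwater, so Kiran controls Brightwater.
No other company's threshold is met.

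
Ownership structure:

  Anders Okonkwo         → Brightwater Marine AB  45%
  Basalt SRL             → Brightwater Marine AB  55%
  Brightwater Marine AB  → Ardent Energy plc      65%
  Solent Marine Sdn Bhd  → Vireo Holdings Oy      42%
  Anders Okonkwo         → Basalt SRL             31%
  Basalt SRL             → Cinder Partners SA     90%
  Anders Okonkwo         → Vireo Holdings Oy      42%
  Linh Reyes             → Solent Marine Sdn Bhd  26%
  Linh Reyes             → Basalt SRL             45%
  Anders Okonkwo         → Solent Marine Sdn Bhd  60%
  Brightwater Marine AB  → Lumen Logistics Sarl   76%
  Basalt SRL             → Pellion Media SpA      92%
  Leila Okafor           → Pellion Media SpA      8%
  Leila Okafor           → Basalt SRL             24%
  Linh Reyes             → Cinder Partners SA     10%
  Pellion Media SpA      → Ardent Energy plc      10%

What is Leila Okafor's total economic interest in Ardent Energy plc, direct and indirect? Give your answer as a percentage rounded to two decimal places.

11.59%

Leila reaches Ardent along 3 paths.
Via Basalt → Brightwater: 24% × 55% × 65% = 8.58%.
Via Basalt → Pellion: 24% × 92% × 10% = 2.208%.
Via Pellion: 8% × 10% = 0.8%.
Total: 8.58% + 2.208% + 0.8% = 11.588%.
Rounded: 11.59%.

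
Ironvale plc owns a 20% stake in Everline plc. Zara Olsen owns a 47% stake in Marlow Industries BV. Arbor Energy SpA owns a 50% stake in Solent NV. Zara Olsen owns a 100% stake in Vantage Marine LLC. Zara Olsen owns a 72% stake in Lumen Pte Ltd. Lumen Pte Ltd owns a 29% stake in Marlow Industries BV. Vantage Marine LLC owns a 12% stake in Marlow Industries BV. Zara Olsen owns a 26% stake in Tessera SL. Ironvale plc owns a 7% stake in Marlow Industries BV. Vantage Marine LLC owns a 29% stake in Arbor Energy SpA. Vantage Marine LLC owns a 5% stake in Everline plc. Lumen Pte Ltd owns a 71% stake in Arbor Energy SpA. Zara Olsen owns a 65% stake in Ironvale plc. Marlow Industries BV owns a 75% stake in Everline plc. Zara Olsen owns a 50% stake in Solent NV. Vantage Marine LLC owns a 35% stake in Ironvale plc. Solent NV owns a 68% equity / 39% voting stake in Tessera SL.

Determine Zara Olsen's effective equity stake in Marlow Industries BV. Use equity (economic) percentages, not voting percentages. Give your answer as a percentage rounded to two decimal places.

Zara reaches Marlow along 5 paths.
Direct stake: 47% = 47%.
Via Vantage: 100% × 12% = 12%.
Via Lumen: 72% × 29% = 20.88%.
Via Vantage → Ironvale: 100% × 35% × 7% = 2.45%.
Via Ironvale: 65% × 7% = 4.55%.
Total: 47% + 12% + 20.88% + 2.45% + 4.55% = 86.88%.

86.88%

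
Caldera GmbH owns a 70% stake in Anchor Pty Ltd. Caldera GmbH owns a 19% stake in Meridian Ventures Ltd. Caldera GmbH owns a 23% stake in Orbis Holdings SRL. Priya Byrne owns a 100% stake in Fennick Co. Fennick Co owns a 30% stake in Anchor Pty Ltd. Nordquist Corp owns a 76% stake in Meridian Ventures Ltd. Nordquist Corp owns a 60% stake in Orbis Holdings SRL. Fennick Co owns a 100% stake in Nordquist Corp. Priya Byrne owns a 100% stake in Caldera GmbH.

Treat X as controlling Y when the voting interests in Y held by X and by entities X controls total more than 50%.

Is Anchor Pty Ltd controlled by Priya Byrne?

Yes

Priya holds 100% of Caldera, so Priya controls Caldera.
Priya holds 100% of Fennick, so Priya controls Fennick.
Caldera and Fennick together hold 70% + 30% = 100% of Anchor, so Priya controls Anchor.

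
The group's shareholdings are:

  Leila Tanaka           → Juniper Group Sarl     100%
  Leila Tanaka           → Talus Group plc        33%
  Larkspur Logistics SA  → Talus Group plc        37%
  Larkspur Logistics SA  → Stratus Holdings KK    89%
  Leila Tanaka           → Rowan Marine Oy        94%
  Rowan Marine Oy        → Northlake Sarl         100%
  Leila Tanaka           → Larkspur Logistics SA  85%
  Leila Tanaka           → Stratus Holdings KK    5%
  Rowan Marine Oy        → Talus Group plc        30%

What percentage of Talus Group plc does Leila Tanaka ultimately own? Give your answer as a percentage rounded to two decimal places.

92.65%

Leila reaches Talus along 3 paths.
Via Larkspur: 85% × 37% = 31.45%.
Via Rowan: 94% × 30% = 28.2%.
Direct stake: 33% = 33%.
Total: 31.45% + 28.2% + 33% = 92.65%.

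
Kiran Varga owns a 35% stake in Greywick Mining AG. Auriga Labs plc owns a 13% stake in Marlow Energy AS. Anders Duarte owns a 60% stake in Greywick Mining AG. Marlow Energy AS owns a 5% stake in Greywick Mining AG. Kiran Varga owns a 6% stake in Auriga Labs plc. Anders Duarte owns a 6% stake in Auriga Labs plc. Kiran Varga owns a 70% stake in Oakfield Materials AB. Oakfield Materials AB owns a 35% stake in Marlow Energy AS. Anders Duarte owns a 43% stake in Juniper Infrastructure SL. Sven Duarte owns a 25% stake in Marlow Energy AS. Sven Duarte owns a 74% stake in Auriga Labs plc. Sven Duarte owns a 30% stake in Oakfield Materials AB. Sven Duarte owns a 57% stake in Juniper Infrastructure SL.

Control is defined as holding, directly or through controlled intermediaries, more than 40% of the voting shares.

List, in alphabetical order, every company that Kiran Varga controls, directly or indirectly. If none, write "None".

Oakfield Materials AB

Kiran holds 70% of Oakfield, so Kiran controls Oakfield.
No other company's threshold is met.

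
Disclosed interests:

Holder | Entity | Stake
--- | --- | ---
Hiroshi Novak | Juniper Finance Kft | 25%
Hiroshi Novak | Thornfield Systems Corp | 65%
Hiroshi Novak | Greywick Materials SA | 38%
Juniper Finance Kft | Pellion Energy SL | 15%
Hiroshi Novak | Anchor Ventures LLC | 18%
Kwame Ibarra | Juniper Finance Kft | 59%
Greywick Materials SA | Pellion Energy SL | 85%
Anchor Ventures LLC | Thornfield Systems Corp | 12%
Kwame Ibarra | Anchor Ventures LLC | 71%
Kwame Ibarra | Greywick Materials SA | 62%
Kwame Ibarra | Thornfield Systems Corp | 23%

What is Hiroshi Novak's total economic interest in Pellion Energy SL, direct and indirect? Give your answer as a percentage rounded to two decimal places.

36.05%

Hiroshi reaches Pellion along 2 paths.
Via Juniper: 25% × 15% = 3.75%.
Via Greywick: 38% × 85% = 32.3%.
Total: 3.75% + 32.3% = 36.05%.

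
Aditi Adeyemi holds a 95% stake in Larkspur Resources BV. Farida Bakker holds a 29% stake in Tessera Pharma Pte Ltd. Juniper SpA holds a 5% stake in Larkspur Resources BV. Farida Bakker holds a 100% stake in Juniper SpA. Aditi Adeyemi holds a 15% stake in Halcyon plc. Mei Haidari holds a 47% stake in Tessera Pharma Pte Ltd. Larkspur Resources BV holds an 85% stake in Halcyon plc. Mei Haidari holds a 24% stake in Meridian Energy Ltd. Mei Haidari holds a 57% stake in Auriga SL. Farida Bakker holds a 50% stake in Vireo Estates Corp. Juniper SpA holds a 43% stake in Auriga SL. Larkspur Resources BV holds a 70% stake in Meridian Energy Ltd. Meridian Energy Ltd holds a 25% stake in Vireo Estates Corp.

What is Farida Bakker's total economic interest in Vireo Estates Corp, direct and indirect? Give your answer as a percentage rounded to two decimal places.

50.88%

Farida reaches Vireo along 2 paths.
Direct stake: 50% = 50%.
Via Juniper → Larkspur → Meridian: 100% × 5% × 70% × 25% = 0.875%.
Total: 50% + 0.875% = 50.875%.
Rounded: 50.88%.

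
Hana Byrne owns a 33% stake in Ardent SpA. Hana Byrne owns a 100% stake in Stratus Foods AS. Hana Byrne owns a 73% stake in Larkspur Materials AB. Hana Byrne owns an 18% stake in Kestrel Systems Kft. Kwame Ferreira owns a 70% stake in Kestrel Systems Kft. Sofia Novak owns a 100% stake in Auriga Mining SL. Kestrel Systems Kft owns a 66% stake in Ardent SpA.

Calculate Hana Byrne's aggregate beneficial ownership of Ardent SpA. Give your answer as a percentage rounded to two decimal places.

44.88%

Hana reaches Ardent along 2 paths.
Direct stake: 33% = 33%.
Via Kestrel: 18% × 66% = 11.88%.
Total: 33% + 11.88% = 44.88%.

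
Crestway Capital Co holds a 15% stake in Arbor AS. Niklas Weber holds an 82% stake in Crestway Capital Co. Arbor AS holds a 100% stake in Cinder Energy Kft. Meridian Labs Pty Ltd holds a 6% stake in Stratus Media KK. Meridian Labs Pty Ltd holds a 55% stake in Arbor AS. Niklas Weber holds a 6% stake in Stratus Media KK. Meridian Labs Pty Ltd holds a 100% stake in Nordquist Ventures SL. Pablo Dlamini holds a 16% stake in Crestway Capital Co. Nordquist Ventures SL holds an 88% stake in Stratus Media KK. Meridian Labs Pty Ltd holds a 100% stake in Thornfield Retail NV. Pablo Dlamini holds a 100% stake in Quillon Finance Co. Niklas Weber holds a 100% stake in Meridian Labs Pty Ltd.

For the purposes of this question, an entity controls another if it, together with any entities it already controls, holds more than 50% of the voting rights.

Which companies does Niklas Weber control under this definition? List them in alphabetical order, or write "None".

Arbor AS, Cinder Energy Kft, Crestway Capital Co, Meridian Labs Pty Ltd, Nordquist Ventures SL, Stratus Media KK, Thornfield Retail NV

Niklas holds 100% of Meridian, so Niklas controls Meridian.
Niklas holds 82% of Crestway, so Niklas controls Crestway.
Meridian holds 100% of Nordquist, so Niklas controls Nordquist.
Meridian and Crestway together hold 55% + 15% = 70% of Arbor, so Niklas controls Arbor.
Arbor holds 100% of Cinder, so Niklas controls Cinder.
Meridian holds 100% of Thornfield, so Niklas controls Thornfield.
Nordquist and Niklas and Meridian together hold 88% + 6% + 6% = 100% of Stratus, so Niklas controls Stratus.
No other company's threshold is met.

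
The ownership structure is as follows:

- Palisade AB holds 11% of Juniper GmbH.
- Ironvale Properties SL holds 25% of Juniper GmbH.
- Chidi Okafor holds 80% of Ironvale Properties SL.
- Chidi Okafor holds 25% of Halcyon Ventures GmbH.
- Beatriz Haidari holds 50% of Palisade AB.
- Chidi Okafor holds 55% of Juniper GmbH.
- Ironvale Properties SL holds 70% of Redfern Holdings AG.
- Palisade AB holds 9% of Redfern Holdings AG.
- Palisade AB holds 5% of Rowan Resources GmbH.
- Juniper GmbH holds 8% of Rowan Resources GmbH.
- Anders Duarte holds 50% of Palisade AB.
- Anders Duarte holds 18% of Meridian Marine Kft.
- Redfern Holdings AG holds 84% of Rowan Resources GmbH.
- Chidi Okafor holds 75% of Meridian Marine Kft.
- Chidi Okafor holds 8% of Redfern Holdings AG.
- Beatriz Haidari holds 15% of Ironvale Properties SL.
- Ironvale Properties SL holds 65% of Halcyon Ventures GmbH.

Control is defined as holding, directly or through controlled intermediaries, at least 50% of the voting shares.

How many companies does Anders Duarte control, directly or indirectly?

1

Anders holds 50% of Palisade, so Anders controls Palisade.
No other company's threshold is met.
Anders controls 1 company.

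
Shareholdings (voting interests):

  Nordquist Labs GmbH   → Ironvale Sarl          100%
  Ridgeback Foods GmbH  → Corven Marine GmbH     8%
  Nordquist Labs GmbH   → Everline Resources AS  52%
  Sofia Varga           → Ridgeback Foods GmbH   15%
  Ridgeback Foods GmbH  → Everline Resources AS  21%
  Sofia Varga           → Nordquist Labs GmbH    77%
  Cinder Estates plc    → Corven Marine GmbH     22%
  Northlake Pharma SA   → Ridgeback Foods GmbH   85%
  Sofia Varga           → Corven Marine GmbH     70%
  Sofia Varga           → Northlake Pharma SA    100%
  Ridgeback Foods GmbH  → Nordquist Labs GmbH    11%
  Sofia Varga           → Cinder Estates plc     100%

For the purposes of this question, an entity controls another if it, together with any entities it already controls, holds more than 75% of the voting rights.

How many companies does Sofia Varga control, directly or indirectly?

Sofia holds 100% of Northlake, so Sofia controls Northlake.
Northlake and Sofia together hold 85% + 15% = 100% of Ridgeback, so Sofia controls Ridgeback.
Sofia holds 100% of Cinder, so Sofia controls Cinder.
Cinder and Ridgeback and Sofia together hold 22% + 8% + 70% = 100% of Corven, so Sofia controls Corven.
Sofia and Ridgeback together hold 77% + 11% = 88% of Nordquist, so Sofia controls Nordquist.
Nordquist holds 100% of Ironvale, so Sofia controls Ironvale.
No other company's threshold is met.
Sofia controls 6 companies.

6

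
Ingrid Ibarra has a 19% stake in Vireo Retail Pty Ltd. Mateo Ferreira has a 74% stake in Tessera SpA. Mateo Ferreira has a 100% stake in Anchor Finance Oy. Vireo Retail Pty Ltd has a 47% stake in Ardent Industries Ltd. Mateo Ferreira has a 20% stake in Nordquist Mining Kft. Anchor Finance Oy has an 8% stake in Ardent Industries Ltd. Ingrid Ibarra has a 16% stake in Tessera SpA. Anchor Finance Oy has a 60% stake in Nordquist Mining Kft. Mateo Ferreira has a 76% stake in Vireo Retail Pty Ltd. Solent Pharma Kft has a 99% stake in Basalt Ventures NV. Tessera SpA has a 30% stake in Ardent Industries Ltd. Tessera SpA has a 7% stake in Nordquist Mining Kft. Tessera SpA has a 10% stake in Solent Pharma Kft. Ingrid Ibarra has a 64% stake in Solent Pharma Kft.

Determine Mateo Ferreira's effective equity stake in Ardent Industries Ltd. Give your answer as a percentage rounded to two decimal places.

Mateo reaches Ardent along 3 paths.
Via Tessera: 74% × 30% = 22.2%.
Via Anchor: 100% × 8% = 8%.
Via Vireo: 76% × 47% = 35.72%.
Total: 22.2% + 8% + 35.72% = 65.92%.

65.92%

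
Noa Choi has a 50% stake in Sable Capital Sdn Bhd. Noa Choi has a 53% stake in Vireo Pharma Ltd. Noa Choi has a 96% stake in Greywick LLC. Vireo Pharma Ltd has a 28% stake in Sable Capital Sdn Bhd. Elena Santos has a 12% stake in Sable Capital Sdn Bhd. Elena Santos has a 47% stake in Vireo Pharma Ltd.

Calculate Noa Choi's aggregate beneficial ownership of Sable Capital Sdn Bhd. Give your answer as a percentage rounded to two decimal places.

64.84%

Noa reaches Sable along 2 paths.
Via Vireo: 53% × 28% = 14.84%.
Direct stake: 50% = 50%.
Total: 14.84% + 50% = 64.84%.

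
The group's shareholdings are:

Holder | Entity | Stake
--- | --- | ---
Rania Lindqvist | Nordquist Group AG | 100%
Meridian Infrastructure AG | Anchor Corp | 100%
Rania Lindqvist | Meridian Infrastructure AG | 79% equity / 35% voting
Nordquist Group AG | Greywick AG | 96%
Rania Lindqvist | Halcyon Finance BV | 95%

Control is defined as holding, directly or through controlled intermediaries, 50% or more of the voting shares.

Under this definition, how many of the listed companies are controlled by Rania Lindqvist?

3

Rania holds 100% of Nordquist, so Rania controls Nordquist.
Rania holds 95% of Halcyon, so Rania controls Halcyon.
Nordquist holds 96% of Greywick, so Rania controls Greywick.
No other company's threshold is met.
Rania controls 3 companies.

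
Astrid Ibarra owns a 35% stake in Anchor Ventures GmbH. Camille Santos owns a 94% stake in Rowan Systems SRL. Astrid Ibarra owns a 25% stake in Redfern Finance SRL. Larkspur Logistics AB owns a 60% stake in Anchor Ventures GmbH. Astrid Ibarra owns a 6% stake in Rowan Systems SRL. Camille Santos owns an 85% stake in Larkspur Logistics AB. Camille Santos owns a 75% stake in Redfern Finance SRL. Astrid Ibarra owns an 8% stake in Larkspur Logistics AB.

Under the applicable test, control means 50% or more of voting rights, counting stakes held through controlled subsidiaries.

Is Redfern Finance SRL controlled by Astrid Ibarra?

No

Astrid's largest direct stake is 35% in Anchor, which does not meet the threshold, so Astrid controls no company.
In Redfern, Astrid's side holds only 25%, not ≥ 50%.
So Astrid does not control Redfern.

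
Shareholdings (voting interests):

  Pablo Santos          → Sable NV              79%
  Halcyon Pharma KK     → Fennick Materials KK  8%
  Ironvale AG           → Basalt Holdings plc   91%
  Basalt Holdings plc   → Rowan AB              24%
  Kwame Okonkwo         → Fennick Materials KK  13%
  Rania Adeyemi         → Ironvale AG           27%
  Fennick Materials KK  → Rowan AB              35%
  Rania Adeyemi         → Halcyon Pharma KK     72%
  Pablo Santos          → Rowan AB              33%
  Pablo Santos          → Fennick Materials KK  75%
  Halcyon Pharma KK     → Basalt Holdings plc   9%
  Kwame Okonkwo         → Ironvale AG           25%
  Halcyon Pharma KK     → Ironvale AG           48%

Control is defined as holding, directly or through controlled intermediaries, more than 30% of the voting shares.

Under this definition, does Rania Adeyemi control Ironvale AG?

Yes

Rania holds 72% of Halcyon, so Rania controls Halcyon.
Rania and Halcyon together hold 27% + 48% = 75% of Ironvale, so Rania controls Ironvale.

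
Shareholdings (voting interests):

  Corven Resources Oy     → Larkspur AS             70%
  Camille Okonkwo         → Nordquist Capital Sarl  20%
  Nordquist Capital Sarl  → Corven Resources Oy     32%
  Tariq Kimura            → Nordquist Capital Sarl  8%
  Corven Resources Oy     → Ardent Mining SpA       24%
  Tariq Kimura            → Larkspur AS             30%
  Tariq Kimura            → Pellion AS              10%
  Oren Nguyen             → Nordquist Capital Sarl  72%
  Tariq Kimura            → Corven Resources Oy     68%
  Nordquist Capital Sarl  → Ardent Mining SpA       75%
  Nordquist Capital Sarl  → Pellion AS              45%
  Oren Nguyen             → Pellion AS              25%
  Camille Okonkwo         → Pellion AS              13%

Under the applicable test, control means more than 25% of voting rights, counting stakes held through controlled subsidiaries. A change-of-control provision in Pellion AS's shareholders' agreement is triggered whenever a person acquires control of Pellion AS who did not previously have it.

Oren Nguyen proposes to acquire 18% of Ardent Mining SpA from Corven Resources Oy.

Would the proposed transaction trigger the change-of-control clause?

No

The purchase adds only to Oren's holdings (Corven's stake shrinks), so Oren is the only person who could newly come to control Pellion.
Oren holds 72% of Nordquist, so Oren controls Nordquist.
Oren and Nordquist together hold 25% + 45% = 70% of Pellion, so Oren controls Pellion.
So Oren already controls Pellion before the transaction.
After the purchase, Oren holds 18% of Ardent directly, and Corven's stake falls to 6%.
Oren controlled Pellion already, so this is not a new person acquiring control; every other person's position is unchanged or reduced.
No new person acquires control, so the clause is not triggered.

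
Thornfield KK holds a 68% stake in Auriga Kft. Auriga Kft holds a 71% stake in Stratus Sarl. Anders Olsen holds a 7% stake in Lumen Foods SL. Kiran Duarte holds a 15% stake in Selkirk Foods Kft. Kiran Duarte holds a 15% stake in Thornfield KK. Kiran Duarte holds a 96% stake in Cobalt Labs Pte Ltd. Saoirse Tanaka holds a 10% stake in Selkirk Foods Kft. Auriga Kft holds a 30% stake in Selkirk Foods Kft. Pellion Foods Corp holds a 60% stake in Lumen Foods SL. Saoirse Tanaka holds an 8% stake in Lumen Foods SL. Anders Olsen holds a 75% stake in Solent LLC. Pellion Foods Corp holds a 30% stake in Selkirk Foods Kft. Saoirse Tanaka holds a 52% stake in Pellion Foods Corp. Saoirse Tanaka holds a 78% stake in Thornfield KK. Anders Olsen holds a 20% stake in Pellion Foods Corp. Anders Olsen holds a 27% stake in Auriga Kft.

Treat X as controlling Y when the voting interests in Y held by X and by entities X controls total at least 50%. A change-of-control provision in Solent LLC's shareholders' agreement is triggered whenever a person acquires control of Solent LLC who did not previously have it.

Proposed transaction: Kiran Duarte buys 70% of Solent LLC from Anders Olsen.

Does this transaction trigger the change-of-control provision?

Yes

The purchase adds only to Kiran's holdings (Anders's stake shrinks), so Kiran is the only person who could newly come to control Solent.
Kiran holds 96% of Cobalt, so Kiran controls Cobalt.
Neither Kiran nor any entity Kiran controls holds any voting interest in Solent.
So before the transaction, Kiran does not control Solent.
After the purchase, Kiran holds 70% of Solent directly, and Anders's stake falls to 5%.
Kiran holds 70% of Solent, so Kiran controls Solent.
Kiran did not control Solent before and does after, so the clause is triggered.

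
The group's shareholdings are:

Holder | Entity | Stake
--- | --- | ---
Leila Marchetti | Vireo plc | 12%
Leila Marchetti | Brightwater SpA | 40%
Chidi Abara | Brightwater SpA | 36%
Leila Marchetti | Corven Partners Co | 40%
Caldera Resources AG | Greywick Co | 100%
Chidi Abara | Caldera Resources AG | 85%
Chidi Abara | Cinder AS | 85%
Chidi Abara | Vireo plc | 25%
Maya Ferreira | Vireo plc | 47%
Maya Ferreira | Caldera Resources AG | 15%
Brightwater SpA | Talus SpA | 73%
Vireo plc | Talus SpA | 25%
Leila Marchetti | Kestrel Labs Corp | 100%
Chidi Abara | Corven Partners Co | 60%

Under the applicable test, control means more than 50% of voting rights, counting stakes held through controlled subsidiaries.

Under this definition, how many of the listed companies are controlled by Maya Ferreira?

0

Maya's largest direct stake is 47% in Vireo, which does not meet the threshold.
Maya controls 0 companies.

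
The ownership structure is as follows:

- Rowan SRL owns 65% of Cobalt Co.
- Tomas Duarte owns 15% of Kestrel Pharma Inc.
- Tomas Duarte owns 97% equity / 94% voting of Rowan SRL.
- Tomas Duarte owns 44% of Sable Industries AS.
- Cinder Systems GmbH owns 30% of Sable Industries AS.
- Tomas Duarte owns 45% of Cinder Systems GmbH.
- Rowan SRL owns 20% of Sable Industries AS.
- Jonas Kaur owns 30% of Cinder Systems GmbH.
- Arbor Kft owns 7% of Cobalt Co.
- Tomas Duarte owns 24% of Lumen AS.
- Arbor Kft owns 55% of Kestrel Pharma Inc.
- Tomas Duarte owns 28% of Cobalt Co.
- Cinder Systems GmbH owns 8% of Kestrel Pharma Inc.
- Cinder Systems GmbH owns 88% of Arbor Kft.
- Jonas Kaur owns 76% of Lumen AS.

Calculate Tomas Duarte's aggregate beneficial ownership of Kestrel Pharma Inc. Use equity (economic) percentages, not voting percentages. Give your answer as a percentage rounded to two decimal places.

Tomas reaches Kestrel along 3 paths.
Via Cinder: 45% × 8% = 3.6%.
Direct stake: 15% = 15%.
Via Cinder → Arbor: 45% × 88% × 55% = 21.78%.
Total: 3.6% + 15% + 21.78% = 40.38%.

40.38%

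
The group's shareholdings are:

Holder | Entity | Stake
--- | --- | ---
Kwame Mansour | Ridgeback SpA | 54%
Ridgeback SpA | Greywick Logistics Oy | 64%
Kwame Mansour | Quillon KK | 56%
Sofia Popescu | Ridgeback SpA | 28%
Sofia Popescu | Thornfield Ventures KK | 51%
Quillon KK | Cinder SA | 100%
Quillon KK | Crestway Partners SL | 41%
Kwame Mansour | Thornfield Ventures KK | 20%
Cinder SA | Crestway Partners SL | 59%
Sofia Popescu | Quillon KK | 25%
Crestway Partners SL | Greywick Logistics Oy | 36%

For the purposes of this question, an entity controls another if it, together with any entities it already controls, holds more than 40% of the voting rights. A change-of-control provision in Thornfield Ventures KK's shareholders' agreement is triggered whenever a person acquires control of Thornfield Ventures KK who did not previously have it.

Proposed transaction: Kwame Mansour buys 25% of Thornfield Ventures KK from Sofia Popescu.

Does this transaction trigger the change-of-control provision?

The purchase adds only to Kwame's holdings (Sofia's stake shrinks), so Kwame is the only person who could newly come to control Thornfield.
Kwame holds 54% of Ridgeback, so Kwame controls Ridgeback.
Kwame holds 56% of Quillon, so Kwame controls Quillon.
Quillon holds 100% of Cinder, so Kwame controls Cinder.
Cinder and Quillon together hold 59% + 41% = 100% of Crestway, so Kwame controls Crestway.
Crestway and Ridgeback together hold 36% + 64% = 100% of Greywick, so Kwame controls Greywick.
In Thornfield, Kwame's side holds only 20%, not > 40%.
So before the transaction, Kwame does not control Thornfield.
After the purchase, Kwame's direct stake in Thornfield rises to 20% + 25% = 45%, and Sofia's stake falls to 26%.
Kwame holds 45% of Thornfield, so Kwame controls Thornfield.
Kwame did not control Thornfield before and does after, so the clause is triggered.

Yes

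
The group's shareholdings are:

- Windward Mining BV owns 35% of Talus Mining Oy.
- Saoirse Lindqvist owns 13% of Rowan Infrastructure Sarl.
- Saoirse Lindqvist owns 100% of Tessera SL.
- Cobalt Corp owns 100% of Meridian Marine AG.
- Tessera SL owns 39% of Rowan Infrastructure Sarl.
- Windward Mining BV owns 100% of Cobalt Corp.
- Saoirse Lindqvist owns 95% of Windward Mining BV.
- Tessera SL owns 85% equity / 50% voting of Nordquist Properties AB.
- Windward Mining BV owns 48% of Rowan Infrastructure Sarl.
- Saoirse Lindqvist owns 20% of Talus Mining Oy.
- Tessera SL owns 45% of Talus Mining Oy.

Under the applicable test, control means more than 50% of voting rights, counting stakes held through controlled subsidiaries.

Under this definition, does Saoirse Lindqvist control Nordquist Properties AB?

No

Saoirse holds 100% of Tessera, so Saoirse controls Tessera.
Saoirse holds 95% of Windward, so Saoirse controls Windward.
Saoirse and Tessera and Windward together hold 13% + 39% + 48% = 100% of Rowan, so Saoirse controls Rowan.
Windward holds 100% of Cobalt, so Saoirse controls Cobalt.
Cobalt holds 100% of Meridian, so Saoirse controls Meridian.
Windward and Saoirse and Tessera together hold 35% + 20% + 45% = 100% of Talus, so Saoirse controls Talus.
In Nordquist, Saoirse's side holds only 50%, not > 50%.
So Saoirse does not control Nordquist.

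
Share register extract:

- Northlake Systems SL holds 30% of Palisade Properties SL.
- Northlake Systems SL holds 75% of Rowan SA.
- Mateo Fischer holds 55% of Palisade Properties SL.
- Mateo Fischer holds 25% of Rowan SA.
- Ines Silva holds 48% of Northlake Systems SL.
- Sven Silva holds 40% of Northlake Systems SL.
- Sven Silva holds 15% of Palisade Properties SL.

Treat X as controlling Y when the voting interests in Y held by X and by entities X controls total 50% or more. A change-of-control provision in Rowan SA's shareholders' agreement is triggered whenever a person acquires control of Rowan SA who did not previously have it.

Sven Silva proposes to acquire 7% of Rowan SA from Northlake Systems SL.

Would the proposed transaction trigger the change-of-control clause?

No

The purchase adds only to Sven's holdings (Northlake's stake shrinks), so Sven is the only person who could newly come to control Rowan.
Sven's largest direct stake is 40% in Northlake, which does not meet the threshold, so Sven controls no company.
Neither Sven nor any entity Sven controls holds any voting interest in Rowan.
So before the transaction, Sven does not control Rowan.
After the purchase, Sven holds 7% of Rowan directly, and Northlake's stake falls to 68%.
After the transaction, Sven's side holds 7% of Rowan, not ≥ 50%, so Sven still does not control Rowan.
No new person acquires control, so the clause is not triggered.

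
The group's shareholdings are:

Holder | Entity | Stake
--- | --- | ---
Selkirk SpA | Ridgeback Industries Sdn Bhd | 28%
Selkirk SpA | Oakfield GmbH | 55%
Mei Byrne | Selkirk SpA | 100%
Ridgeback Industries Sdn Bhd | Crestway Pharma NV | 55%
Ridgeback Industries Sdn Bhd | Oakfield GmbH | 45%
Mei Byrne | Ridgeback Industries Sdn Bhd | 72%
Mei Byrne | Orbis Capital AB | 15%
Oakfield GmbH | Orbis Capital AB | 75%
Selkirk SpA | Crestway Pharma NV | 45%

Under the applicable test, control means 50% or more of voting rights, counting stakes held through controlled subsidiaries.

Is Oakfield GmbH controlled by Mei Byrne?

Mei holds 100% of Selkirk, so Mei controls Selkirk.
Selkirk and Mei together hold 28% + 72% = 100% of Ridgeback, so Mei controls Ridgeback.
Ridgeback and Selkirk together hold 45% + 55% = 100% of Oakfield, so Mei controls Oakfield.

Yes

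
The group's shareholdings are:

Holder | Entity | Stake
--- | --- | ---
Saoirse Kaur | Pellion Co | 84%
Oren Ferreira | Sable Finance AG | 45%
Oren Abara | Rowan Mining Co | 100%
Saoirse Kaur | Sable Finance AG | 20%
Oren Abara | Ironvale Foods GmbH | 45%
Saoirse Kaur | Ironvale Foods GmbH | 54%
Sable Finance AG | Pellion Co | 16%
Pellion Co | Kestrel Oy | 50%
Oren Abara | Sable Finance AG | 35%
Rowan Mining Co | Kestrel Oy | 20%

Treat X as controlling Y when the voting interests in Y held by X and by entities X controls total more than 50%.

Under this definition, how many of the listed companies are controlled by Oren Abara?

1

Oren Abara holds 100% of Rowan, so Oren Abara controls Rowan.
No other company's threshold is met.
Oren Abara controls 1 company.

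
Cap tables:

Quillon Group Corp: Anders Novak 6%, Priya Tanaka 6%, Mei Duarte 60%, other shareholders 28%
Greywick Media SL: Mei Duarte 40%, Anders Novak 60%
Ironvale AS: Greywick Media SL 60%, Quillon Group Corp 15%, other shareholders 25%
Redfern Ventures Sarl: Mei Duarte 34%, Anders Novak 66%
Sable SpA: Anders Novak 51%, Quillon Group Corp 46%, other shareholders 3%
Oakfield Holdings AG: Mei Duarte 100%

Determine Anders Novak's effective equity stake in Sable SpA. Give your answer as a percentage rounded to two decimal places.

Anders reaches Sable along 2 paths.
Direct stake: 51% = 51%.
Via Quillon: 6% × 46% = 2.76%.
Total: 51% + 2.76% = 53.76%.

53.76%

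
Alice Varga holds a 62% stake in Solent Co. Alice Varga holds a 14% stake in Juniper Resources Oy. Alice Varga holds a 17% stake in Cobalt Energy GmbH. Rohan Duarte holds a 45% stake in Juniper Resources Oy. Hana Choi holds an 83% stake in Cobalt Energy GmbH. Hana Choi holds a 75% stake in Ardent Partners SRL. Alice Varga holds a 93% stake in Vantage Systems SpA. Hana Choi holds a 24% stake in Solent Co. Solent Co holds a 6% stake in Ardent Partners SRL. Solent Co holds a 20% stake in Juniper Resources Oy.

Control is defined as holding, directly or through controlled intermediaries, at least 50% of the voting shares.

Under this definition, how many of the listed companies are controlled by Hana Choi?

2

Hana holds 75% of Ardent, so Hana controls Ardent.
Hana holds 83% of Cobalt, so Hana controls Cobalt.
No other company's threshold is met.
Hana controls 2 companies.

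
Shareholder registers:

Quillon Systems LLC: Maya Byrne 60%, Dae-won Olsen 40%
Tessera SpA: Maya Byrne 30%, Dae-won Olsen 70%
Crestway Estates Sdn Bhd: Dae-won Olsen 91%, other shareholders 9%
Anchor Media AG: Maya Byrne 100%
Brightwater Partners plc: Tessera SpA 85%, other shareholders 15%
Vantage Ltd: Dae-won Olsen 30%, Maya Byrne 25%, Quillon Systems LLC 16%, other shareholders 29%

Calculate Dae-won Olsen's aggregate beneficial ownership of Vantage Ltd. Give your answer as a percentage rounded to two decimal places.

Dae-won reaches Vantage along 2 paths.
Direct stake: 30% = 30%.
Via Quillon: 40% × 16% = 6.4%.
Total: 30% + 6.4% = 36.4%.
Rounded: 36.40%.

36.40%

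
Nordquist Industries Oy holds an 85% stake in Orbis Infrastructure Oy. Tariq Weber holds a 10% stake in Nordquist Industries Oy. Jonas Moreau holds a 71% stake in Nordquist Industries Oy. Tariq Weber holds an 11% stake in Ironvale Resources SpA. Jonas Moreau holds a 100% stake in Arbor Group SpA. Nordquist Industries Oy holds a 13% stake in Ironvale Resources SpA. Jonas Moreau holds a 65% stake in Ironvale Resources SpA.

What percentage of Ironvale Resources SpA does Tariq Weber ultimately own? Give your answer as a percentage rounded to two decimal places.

12.30%

Tariq reaches Ironvale along 2 paths.
Via Nordquist: 10% × 13% = 1.3%.
Direct stake: 11% = 11%.
Total: 1.3% + 11% = 12.3%.
Rounded: 12.30%.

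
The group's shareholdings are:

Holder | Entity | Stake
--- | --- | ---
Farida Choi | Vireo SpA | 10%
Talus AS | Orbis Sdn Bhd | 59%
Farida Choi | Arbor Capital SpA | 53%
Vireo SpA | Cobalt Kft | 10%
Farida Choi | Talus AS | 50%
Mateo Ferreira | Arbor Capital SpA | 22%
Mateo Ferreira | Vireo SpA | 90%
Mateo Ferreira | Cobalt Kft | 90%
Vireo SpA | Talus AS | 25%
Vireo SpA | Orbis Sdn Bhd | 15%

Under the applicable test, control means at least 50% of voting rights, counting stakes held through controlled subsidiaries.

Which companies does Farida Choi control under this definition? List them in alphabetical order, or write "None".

Farida holds 53% of Arbor, so Farida controls Arbor.
Farida holds 50% of Talus, so Farida controls Talus.
Talus holds 59% of Orbis, so Farida controls Orbis.
No other company's threshold is met.

Arbor Capital SpA, Orbis Sdn Bhd, Talus AS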